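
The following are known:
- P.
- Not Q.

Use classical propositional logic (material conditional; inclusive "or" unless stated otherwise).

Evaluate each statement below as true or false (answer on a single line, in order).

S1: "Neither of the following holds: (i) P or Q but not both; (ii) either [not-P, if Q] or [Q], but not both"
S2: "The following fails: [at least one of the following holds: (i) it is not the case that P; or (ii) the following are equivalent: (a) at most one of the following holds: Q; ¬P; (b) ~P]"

S1 false; S2 true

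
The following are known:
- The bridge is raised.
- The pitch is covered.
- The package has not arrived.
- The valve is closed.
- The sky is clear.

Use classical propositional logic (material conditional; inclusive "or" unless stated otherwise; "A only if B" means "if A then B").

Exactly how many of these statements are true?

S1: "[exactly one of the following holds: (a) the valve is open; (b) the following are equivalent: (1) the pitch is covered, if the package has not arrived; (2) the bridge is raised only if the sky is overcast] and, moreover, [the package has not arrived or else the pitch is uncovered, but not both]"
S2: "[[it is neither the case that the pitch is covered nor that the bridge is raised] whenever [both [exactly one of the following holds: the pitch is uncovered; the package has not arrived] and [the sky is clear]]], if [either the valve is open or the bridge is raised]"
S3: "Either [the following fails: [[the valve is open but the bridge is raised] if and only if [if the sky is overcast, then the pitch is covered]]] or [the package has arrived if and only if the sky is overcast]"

Let S = "the valve is open" (F), R = "the package has arrived" (F), Q = "the pitch is covered" (T), P = "the bridge is raised" (T), U = "the sky is overcast" (F).

S1: Formalization: (S ⊕ ((¬R → Q) ↔ (P → U))) ∧ (¬R ⊕ ¬Q)

¬R = ¬F = T
¬R → Q = T → T = T
P → U = T → F = F
(¬R → Q) ↔ (P → U) = T ↔ F = F
S ⊕ ((¬R → Q) ↔ (P → U)) = F ⊕ F = F
¬R = ¬F = T
¬Q = ¬T = F
¬R ⊕ ¬Q = T ⊕ F = T
(S ⊕ ((¬R → Q) ↔ (P → U))) ∧ (¬R ⊕ ¬Q) = F ∧ T = F
Thus S1 is false.

S2: In symbols: (S ∨ P) → (((¬Q ⊕ ¬R) ∧ ¬U) → (Q ↓ P))

S ∨ P = F ∨ T = T
¬Q = ¬T = F
¬R = ¬F = T
¬Q ⊕ ¬R = F ⊕ T = T
¬U = ¬F = T
(¬Q ⊕ ¬R) ∧ ¬U = T ∧ T = T
Q ↓ P = T ↓ T = F
((¬Q ⊕ ¬R) ∧ ¬U) → (Q ↓ P) = T → F = F
(S ∨ P) → (((¬Q ⊕ ¬R) ∧ ¬U) → (Q ↓ P)) = T → F = F
So S2 is false.

S3: Parsed as ¬((S ∧ P) ↔ (U → Q)) ∨ (R ↔ U)

S ∧ P = F ∧ T = F
U → Q = F → T = T
(S ∧ P) ↔ (U → Q) = F ↔ T = F
¬((S ∧ P) ↔ (U → Q)) = ¬F = T
R ↔ U = F ↔ F = T
¬((S ∧ P) ↔ (U → Q)) ∨ (R ↔ U) = T ∨ T = T
So S3 is true.

Count: 1.

1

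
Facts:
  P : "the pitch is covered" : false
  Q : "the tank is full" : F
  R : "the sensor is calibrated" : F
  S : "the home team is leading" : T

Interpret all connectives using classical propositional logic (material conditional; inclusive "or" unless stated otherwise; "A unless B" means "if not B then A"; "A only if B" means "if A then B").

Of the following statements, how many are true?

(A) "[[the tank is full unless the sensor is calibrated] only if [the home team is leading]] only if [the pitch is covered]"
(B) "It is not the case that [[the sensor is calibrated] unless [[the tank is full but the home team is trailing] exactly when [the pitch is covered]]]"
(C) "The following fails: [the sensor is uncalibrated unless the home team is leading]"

0

(A): Formalization: ((Q or R) -> S) -> P

Q or R = False or False = False
(Q or R) -> S = False -> True = True
((Q or R) -> S) -> P = True -> False = False
Hence (A) is false.

(B): This is not (R or ((Q and not S) iff P)).

not S = not True = False
Q and not S = False and False = False
(Q and not S) iff P = False iff False = True
R or ((Q and not S) iff P) = False or True = True
not (R or ((Q and not S) iff P)) = not True = False
Hence (B) is false.

(C): This is not (not R or S).

not R = not False = True
not R or S = True or True = True
not (not R or S) = not True = False
Hence (C) is false.

True statements: 0 (none).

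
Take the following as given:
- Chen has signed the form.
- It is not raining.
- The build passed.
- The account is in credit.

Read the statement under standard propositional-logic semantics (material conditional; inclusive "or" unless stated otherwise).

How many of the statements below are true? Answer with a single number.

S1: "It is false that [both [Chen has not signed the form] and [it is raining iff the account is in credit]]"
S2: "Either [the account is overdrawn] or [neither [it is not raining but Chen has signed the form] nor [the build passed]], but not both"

1

Let L = "Chen has signed the form" (T), D = "it is raining" (F), G = "the account is overdrawn" (F), M = "the build passed" (T).

S1: Formalization: ~(~L & (D <-> ~G))

~L = ~T = F
~G = ~F = T
D <-> ~G = F <-> T = F
~L & (D <-> ~G) = F & F = F
~(~L & (D <-> ~G)) = ~F = T
So S1 is true.

S2: This is G xor ((~D & L) nor M).

~D = ~F = T
~D & L = T & T = T
(~D & L) nor M = T nor T = F
G xor ((~D & L) nor M) = F xor F = F
Hence S2 is false.

Count: 1.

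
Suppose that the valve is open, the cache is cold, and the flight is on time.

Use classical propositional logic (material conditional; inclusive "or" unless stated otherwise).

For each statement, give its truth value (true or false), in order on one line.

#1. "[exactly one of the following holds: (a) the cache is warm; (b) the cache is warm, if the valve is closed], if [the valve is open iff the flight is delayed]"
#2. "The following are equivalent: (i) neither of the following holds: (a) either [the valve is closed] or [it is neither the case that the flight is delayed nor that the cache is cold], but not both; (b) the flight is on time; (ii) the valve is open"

#1 true / #2 false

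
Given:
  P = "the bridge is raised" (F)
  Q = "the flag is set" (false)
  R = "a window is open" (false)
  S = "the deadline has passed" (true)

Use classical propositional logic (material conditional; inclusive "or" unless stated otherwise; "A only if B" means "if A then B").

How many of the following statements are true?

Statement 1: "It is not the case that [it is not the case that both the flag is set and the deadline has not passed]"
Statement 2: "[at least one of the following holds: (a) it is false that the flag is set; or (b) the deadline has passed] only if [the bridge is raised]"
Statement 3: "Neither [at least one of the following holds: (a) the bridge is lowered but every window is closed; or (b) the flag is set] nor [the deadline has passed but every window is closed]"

0

Statement 1: This is ¬(Q ↑ ¬S).

¬S = ¬T = F
Q ↑ ¬S = F ↑ F = T
¬(Q ↑ ¬S) = ¬T = F
Hence Statement 1 is false.

Statement 2: This is (¬Q ∨ S) → P.

¬Q = ¬F = T
¬Q ∨ S = T ∨ T = T
(¬Q ∨ S) → P = T → F = F
Thus Statement 2 is false.

Statement 3: In symbols: ((¬P ∧ ¬R) ∨ Q) ↓ (S ∧ ¬R)

¬P = ¬F = T
¬R = ¬F = T
¬P ∧ ¬R = T ∧ T = T
(¬P ∧ ¬R) ∨ Q = T ∨ F = T
¬R = ¬F = T
S ∧ ¬R = T ∧ T = T
((¬P ∧ ¬R) ∨ Q) ↓ (S ∧ ¬R) = T ↓ T = F
Hence Statement 3 is false.

Count: 0.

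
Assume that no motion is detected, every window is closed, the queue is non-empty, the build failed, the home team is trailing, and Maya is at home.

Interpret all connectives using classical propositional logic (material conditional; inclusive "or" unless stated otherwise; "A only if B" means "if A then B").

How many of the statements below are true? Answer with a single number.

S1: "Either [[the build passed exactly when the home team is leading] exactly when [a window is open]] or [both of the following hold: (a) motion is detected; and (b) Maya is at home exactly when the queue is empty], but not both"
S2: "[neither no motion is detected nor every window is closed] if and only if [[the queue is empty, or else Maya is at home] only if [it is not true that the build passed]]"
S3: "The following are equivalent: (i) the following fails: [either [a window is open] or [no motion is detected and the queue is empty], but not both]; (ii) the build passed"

0

Let L = "the build passed" (F), H = "the home team is leading" (F), K = "a window is open" (F), S = "motion is detected" (F), U = "Maya is at home" (T), R = "the queue is empty" (F).

S1: In symbols: ((L ↔ H) ↔ K) ⊕ (S ∧ (U ↔ R))

L ↔ H = F ↔ F = T
(L ↔ H) ↔ K = T ↔ F = F
U ↔ R = T ↔ F = F
S ∧ (U ↔ R) = F ∧ F = F
((L ↔ H) ↔ K) ⊕ (S ∧ (U ↔ R)) = F ⊕ F = F
Hence S1 is false.

S2: This is (¬S ↓ ¬K) ↔ ((R ∨ U) → ¬L).

¬S = ¬F = T
¬K = ¬F = T
¬S ↓ ¬K = T ↓ T = F
R ∨ U = F ∨ T = T
¬L = ¬F = T
(R ∨ U) → ¬L = T → T = T
(¬S ↓ ¬K) ↔ ((R ∨ U) → ¬L) = F ↔ T = F
So S2 is false.

S3: Formalization: ¬(K ⊕ (¬S ∧ R)) ↔ L

¬S = ¬F = T
¬S ∧ R = T ∧ F = F
K ⊕ (¬S ∧ R) = F ⊕ F = F
¬(K ⊕ (¬S ∧ R)) = ¬F = T
¬(K ⊕ (¬S ∧ R)) ↔ L = T ↔ F = F
Hence S3 is false.

0 of the 3 statements are true (none).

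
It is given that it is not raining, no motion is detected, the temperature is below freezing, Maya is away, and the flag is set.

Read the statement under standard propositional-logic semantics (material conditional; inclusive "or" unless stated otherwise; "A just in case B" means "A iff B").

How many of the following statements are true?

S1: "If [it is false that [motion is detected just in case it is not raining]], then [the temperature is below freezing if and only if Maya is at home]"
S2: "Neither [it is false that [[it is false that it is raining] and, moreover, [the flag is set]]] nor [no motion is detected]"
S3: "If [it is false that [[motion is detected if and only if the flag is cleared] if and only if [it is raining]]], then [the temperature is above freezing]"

0

Let Q = "motion is detected" (F), P = "it is raining" (F), R = "the temperature is below freezing" (T), S = "Maya is at home" (F), U = "the flag is set" (T).

S1: Formalization: ~(Q <-> ~P) -> (R <-> S)

~P = ~F = T
Q <-> ~P = F <-> T = F
~(Q <-> ~P) = ~F = T
R <-> S = T <-> F = F
~(Q <-> ~P) -> (R <-> S) = T -> F = F
Hence S1 is false.

S2: Formalization: ~(~P & U) nor ~Q

~P = ~F = T
~P & U = T & T = T
~(~P & U) = ~T = F
~Q = ~F = T
~(~P & U) nor ~Q = F nor T = F
Thus S2 is false.

S3: Formalization: ~((Q <-> ~U) <-> P) -> ~R

~U = ~T = F
Q <-> ~U = F <-> F = T
(Q <-> ~U) <-> P = T <-> F = F
~((Q <-> ~U) <-> P) = ~F = T
~R = ~T = F
~((Q <-> ~U) <-> P) -> ~R = T -> F = F
So S3 is false.

Count: 0.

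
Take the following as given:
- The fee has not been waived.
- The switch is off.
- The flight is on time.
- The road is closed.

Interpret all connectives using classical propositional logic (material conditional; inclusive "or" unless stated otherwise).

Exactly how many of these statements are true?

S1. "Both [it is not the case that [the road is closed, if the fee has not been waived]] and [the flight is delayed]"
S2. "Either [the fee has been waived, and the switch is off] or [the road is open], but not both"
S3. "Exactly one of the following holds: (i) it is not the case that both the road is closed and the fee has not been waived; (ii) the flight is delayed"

0

Let P = "the fee has been waived" (False), S = "the road is closed" (True), R = "the flight is delayed" (False), Q = "the switch is on" (False).

S1: In symbols: not (not P -> S) and R

not P = not False = True
not P -> S = True -> True = True
not (not P -> S) = not True = False
not (not P -> S) and R = False and False = False
So S1 is false.

S2: Formalization: (P and not Q) xor not S

not Q = not False = True
P and not Q = False and True = False
not S = not True = False
(P and not Q) xor not S = False xor False = False
Hence S2 is false.

S3: In symbols: (S nand not P) xor R

not P = not False = True
S nand not P = True nand True = False
(S nand not P) xor R = False xor False = False
So S3 is false.

True statements: 0 (none).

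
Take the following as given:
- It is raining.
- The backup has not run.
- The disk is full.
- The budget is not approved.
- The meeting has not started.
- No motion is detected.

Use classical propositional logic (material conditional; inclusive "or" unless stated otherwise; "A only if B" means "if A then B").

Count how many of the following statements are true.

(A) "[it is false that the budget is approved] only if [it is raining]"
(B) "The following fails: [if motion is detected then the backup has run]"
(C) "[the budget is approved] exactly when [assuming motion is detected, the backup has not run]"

1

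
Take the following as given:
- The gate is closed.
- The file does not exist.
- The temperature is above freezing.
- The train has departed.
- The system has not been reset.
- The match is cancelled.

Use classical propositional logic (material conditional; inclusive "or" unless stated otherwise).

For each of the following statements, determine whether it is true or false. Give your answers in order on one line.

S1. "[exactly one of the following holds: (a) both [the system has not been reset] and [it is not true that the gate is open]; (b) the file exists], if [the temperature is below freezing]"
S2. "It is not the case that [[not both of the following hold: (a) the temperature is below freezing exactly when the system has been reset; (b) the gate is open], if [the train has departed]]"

S1 True, S2 False

Let R = "the temperature is below freezing" (F), U = "the system has been reset" (F), P = "the gate is open" (F), Q = "the file exists" (F), S = "the train has departed" (T).

S1: Parsed as R → ((¬U ∧ ¬P) ⊕ Q)

¬U = ¬F = T
¬P = ¬F = T
¬U ∧ ¬P = T ∧ T = T
(¬U ∧ ¬P) ⊕ Q = T ⊕ F = T
R → ((¬U ∧ ¬P) ⊕ Q) = F → T = T
So S1 is true.

S2: Formalization: ¬(S → ((R ↔ U) ↑ P))

R ↔ U = F ↔ F = T
(R ↔ U) ↑ P = T ↑ F = T
S → ((R ↔ U) ↑ P) = T → T = T
¬(S → ((R ↔ U) ↑ P)) = ¬T = F
Hence S2 is false.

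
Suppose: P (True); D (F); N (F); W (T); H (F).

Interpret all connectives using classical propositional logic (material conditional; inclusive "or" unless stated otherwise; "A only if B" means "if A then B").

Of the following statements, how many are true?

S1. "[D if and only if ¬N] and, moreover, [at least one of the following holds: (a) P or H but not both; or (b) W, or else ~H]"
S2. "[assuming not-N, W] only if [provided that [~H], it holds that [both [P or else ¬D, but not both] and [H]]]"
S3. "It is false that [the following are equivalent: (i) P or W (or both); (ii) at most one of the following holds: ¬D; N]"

0

S1: In symbols: (D ↔ ¬N) ∧ ((P ⊕ H) ∨ (W ∨ ¬H))

¬N = ¬F = T
D ↔ ¬N = F ↔ T = F
P ⊕ H = T ⊕ F = T
¬H = ¬F = T
W ∨ ¬H = T ∨ T = T
(P ⊕ H) ∨ (W ∨ ¬H) = T ∨ T = T
(D ↔ ¬N) ∧ ((P ⊕ H) ∨ (W ∨ ¬H)) = F ∧ T = F
Hence S1 is false.

S2: Formalization: (¬N → W) → (¬H → ((P ⊕ ¬D) ∧ H))

¬N = ¬F = T
¬N → W = T → T = T
¬H = ¬F = T
¬D = ¬F = T
P ⊕ ¬D = T ⊕ T = F
(P ⊕ ¬D) ∧ H = F ∧ F = F
¬H → ((P ⊕ ¬D) ∧ H) = T → F = F
(¬N → W) → (¬H → ((P ⊕ ¬D) ∧ H)) = T → F = F
Thus S2 is false.

S3: Parsed as ¬((P ∨ W) ↔ (¬D ↑ N))

P ∨ W = T ∨ T = T
¬D = ¬F = T
¬D ↑ N = T ↑ F = T
(P ∨ W) ↔ (¬D ↑ N) = T ↔ T = T
¬((P ∨ W) ↔ (¬D ↑ N)) = ¬T = F
So S3 is false.

0 of the 3 statements are true (none).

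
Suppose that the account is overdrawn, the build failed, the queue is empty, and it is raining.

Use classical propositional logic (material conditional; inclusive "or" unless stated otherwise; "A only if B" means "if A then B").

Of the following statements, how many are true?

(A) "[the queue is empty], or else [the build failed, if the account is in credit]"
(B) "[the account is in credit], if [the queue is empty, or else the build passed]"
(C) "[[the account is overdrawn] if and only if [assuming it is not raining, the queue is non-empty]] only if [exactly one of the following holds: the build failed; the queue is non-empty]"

Let K = "the queue is empty" (True), S = "the account is overdrawn" (True), U = "the build passed" (False), N = "it is raining" (True).

(A): Formalization: K or (not S -> not U)

not S = not True = False
not U = not False = True
not S -> not U = False -> True = True
K or (not S -> not U) = True or True = True
Hence (A) is true.

(B): In symbols: (K or U) -> not S

K or U = True or False = True
not S = not True = False
(K or U) -> not S = True -> False = False
Thus (B) is false.

(C): This is (S iff (not N -> not K)) -> (not U xor not K).

not N = not True = False
not K = not True = False
not N -> not K = False -> False = True
S iff (not N -> not K) = True iff True = True
not U = not False = True
not K = not True = False
not U xor not K = True xor False = True
(S iff (not N -> not K)) -> (not U xor not K) = True -> True = True
Thus (C) is true.

Count: 2.

2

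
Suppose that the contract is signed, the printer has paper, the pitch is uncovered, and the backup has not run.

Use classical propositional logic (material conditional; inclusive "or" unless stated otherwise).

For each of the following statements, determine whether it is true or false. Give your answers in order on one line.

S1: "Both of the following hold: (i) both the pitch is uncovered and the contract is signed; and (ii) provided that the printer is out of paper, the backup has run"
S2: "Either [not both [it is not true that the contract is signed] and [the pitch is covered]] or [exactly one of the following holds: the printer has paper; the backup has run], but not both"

Let R = "the pitch is covered" (F), P = "the contract is signed" (T), Q = "the printer has paper" (T), S = "the backup has run" (F).

S1: In symbols: (~R & P) & (~Q -> S)

~R = ~F = T
~R & P = T & T = T
~Q = ~T = F
~Q -> S = F -> F = T
(~R & P) & (~Q -> S) = T & T = T
So S1 is true.

S2: This is (~P nand R) xor (Q xor S).

~P = ~T = F
~P nand R = F nand F = T
Q xor S = T xor F = T
(~P nand R) xor (Q xor S) = T xor T = F
Thus S2 is false.

S1 T / S2 F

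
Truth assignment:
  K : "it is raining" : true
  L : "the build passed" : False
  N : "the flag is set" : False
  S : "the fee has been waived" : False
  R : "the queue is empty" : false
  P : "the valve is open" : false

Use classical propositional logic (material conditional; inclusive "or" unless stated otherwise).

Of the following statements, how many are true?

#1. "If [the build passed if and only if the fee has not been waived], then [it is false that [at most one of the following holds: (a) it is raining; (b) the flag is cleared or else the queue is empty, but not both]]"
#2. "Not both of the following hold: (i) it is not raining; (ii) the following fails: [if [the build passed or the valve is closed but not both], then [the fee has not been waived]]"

#1: This is (L <-> ~S) -> ~(K nand (~N xor R)).

~S = ~F = T
L <-> ~S = F <-> T = F
~N = ~F = T
~N xor R = T xor F = T
K nand (~N xor R) = T nand T = F
~(K nand (~N xor R)) = ~F = T
(L <-> ~S) -> ~(K nand (~N xor R)) = F -> T = T
Thus #1 is true.

#2: Parsed as ~K nand ~((L xor ~P) -> ~S)

~K = ~T = F
~P = ~F = T
L xor ~P = F xor T = T
~S = ~F = T
(L xor ~P) -> ~S = T -> T = T
~((L xor ~P) -> ~S) = ~T = F
~K nand ~((L xor ~P) -> ~S) = F nand F = T
Hence #2 is true.

2 of the 2 statements are true (#1, #2).

2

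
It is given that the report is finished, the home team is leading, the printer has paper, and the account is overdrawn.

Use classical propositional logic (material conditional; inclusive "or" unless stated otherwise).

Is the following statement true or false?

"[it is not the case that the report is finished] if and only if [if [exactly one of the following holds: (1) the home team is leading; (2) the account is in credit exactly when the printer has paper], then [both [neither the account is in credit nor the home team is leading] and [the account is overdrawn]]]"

true

Let H = "the report is finished" (T), G = "the home team is leading" (T), Q = "the account is overdrawn" (T), D = "the printer has paper" (T).
In symbols: ¬H ↔ ((G ⊕ (¬Q ↔ D)) → ((¬Q ↓ G) ∧ Q))

¬H = ¬T = F
¬Q = ¬T = F
¬Q ↔ D = F ↔ T = F
G ⊕ (¬Q ↔ D) = T ⊕ F = T
¬Q = ¬T = F
¬Q ↓ G = F ↓ T = F
(¬Q ↓ G) ∧ Q = F ∧ T = F
(G ⊕ (¬Q ↔ D)) → ((¬Q ↓ G) ∧ Q) = T → F = F
¬H ↔ ((G ⊕ (¬Q ↔ D)) → ((¬Q ↓ G) ∧ Q)) = F ↔ F = T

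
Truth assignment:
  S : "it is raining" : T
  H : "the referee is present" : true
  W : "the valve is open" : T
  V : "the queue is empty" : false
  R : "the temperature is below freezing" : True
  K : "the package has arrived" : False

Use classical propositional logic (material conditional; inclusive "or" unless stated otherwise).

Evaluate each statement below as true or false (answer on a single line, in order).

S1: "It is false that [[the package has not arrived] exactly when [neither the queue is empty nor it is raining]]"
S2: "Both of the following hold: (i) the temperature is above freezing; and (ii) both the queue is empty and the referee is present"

S1 True; S2 False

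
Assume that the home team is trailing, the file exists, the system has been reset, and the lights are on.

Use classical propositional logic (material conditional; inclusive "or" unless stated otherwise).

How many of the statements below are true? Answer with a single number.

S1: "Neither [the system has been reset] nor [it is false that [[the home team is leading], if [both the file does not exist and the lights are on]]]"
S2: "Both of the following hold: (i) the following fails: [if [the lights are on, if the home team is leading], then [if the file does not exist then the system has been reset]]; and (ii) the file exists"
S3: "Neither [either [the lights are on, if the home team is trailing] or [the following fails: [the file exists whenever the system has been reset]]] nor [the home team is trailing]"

0

Let R = "the system has been reset" (True), Q = "the file exists" (True), S = "the lights are on" (True), P = "the home team is leading" (False).

S1: Parsed as R nor not ((not Q and S) -> P)

not Q = not True = False
not Q and S = False and True = False
(not Q and S) -> P = False -> False = True
not ((not Q and S) -> P) = not True = False
R nor not ((not Q and S) -> P) = True nor False = False
So S1 is false.

S2: Formalization: not ((P -> S) -> (not Q -> R)) and Q

P -> S = False -> True = True
not Q = not True = False
not Q -> R = False -> True = True
(P -> S) -> (not Q -> R) = True -> True = True
not ((P -> S) -> (not Q -> R)) = not True = False
not ((P -> S) -> (not Q -> R)) and Q = False and True = False
Thus S2 is false.

S3: This is ((not P -> S) or not (R -> Q)) nor not P.

not P = not False = True
not P -> S = True -> True = True
R -> Q = True -> True = True
not (R -> Q) = not True = False
(not P -> S) or not (R -> Q) = True or False = True
not P = not False = True
((not P -> S) or not (R -> Q)) nor not P = True nor True = False
Thus S3 is false.

Count: 0.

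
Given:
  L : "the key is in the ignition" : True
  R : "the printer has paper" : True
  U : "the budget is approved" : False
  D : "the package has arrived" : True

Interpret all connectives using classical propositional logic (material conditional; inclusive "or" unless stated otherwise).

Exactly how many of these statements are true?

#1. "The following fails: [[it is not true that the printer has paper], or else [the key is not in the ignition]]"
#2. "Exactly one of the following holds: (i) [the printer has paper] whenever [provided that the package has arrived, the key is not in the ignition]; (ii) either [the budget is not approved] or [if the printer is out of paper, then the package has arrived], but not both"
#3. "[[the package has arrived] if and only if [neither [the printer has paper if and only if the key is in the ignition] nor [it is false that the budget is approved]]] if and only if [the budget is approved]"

3

#1: In symbols: ¬(¬R ∨ ¬L)

¬R = ¬T = F
¬L = ¬T = F
¬R ∨ ¬L = F ∨ F = F
¬(¬R ∨ ¬L) = ¬F = T
So #1 is true.

#2: In symbols: ((D → ¬L) → R) ⊕ (¬U ⊕ (¬R → D))

¬L = ¬T = F
D → ¬L = T → F = F
(D → ¬L) → R = F → T = T
¬U = ¬F = T
¬R = ¬T = F
¬R → D = F → T = T
¬U ⊕ (¬R → D) = T ⊕ T = F
((D → ¬L) → R) ⊕ (¬U ⊕ (¬R → D)) = T ⊕ F = T
So #2 is true.

#3: This is (D ↔ ((R ↔ L) ↓ ¬U)) ↔ U.

R ↔ L = T ↔ T = T
¬U = ¬F = T
(R ↔ L) ↓ ¬U = T ↓ T = F
D ↔ ((R ↔ L) ↓ ¬U) = T ↔ F = F
(D ↔ ((R ↔ L) ↓ ¬U)) ↔ U = F ↔ F = T
Thus #3 is true.

True statements: 3 (#1, #2, #3).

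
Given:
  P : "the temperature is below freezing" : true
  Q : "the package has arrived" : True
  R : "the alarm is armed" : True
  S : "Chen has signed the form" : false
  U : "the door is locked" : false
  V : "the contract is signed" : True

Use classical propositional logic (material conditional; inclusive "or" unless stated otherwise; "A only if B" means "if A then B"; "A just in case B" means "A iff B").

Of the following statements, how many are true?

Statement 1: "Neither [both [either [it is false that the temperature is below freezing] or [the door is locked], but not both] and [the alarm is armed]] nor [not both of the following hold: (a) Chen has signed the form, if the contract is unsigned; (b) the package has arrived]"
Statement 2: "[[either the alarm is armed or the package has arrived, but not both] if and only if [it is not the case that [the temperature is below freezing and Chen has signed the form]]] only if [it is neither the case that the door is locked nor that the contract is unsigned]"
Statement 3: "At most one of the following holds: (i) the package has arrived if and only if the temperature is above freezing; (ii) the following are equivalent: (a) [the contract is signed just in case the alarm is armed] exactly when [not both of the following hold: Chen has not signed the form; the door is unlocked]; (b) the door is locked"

Statement 1: In symbols: ((not P xor U) and R) nor ((not V -> S) nand Q)

not P = not True = False
not P xor U = False xor False = False
(not P xor U) and R = False and True = False
not V = not True = False
not V -> S = False -> False = True
(not V -> S) nand Q = True nand True = False
((not P xor U) and R) nor ((not V -> S) nand Q) = False nor False = True
Thus Statement 1 is true.

Statement 2: Formalization: ((R xor Q) iff not (P and S)) -> (U nor not V)

R xor Q = True xor True = False
P and S = True and False = False
not (P and S) = not False = True
(R xor Q) iff not (P and S) = False iff True = False
not V = not True = False
U nor not V = False nor False = True
((R xor Q) iff not (P and S)) -> (U nor not V) = False -> True = True
Hence Statement 2 is true.

Statement 3: This is (Q iff not P) nand (((V iff R) iff (not S nand not U)) iff U).

not P = not True = False
Q iff not P = True iff False = False
V iff R = True iff True = True
not S = not False = True
not U = not False = True
not S nand not U = True nand True = False
(V iff R) iff (not S nand not U) = True iff False = False
((V iff R) iff (not S nand not U)) iff U = False iff False = True
(Q iff not P) nand (((V iff R) iff (not S nand not U)) iff U) = False nand True = True
Hence Statement 3 is true.

Count: 3.

3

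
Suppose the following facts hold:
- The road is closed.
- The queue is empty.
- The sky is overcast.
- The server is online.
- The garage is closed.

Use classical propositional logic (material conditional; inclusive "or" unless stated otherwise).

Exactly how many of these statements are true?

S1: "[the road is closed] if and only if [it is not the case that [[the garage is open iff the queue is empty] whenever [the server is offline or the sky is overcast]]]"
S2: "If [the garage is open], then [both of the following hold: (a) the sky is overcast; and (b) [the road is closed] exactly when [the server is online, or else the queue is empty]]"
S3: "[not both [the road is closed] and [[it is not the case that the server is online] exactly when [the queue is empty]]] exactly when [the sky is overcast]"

3

Let P = "the road is closed" (T), S = "the server is online" (T), R = "the sky is overcast" (T), U = "the garage is closed" (T), Q = "the queue is empty" (T).

S1: Formalization: P <-> ~((~S | R) -> (~U <-> Q))

~S = ~T = F
~S | R = F | T = T
~U = ~T = F
~U <-> Q = F <-> T = F
(~S | R) -> (~U <-> Q) = T -> F = F
~((~S | R) -> (~U <-> Q)) = ~F = T
P <-> ~((~S | R) -> (~U <-> Q)) = T <-> T = T
Hence S1 is true.

S2: This is ~U -> (R & (P <-> (S | Q))).

~U = ~T = F
S | Q = T | T = T
P <-> (S | Q) = T <-> T = T
R & (P <-> (S | Q)) = T & T = T
~U -> (R & (P <-> (S | Q))) = F -> T = T
Thus S2 is true.

S3: This is (P nand (~S <-> Q)) <-> R.

~S = ~T = F
~S <-> Q = F <-> T = F
P nand (~S <-> Q) = T nand F = T
(P nand (~S <-> Q)) <-> R = T <-> T = T
So S3 is true.

3 of the 3 statements are true.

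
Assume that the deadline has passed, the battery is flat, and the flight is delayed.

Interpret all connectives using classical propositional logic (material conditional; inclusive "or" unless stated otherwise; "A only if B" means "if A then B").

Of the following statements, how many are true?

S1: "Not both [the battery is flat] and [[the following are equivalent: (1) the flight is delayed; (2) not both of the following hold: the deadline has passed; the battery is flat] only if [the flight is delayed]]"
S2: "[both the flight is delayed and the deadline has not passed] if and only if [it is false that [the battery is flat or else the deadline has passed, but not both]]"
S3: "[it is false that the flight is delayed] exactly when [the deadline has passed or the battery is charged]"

Let G = "the battery is charged" (F), Q = "the flight is delayed" (T), R = "the deadline has passed" (T).

S1: In symbols: ~G nand ((Q <-> (R nand ~G)) -> Q)

~G = ~F = T
~G = ~F = T
R nand ~G = T nand T = F
Q <-> (R nand ~G) = T <-> F = F
(Q <-> (R nand ~G)) -> Q = F -> T = T
~G nand ((Q <-> (R nand ~G)) -> Q) = T nand T = F
So S1 is false.

S2: Parsed as (Q & ~R) <-> ~(~G xor R)

~R = ~T = F
Q & ~R = T & F = F
~G = ~F = T
~G xor R = T xor T = F
~(~G xor R) = ~F = T
(Q & ~R) <-> ~(~G xor R) = F <-> T = F
Hence S2 is false.

S3: Formalization: ~Q <-> (R | G)

~Q = ~T = F
R | G = T | F = T
~Q <-> (R | G) = F <-> T = F
Thus S3 is false.

0 of the 3 statements are true (none).

0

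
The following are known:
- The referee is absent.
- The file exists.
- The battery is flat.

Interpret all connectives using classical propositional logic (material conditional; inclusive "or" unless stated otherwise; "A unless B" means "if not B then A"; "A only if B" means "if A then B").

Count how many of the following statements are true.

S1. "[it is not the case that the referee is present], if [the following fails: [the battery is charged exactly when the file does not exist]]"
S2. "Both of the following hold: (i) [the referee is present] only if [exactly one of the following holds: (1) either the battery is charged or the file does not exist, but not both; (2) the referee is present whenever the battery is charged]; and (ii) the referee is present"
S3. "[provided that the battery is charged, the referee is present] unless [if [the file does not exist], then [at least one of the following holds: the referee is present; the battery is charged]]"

2

Let R = "the battery is charged" (F), Q = "the file exists" (T), P = "the referee is present" (F).

S1: In symbols: ~(R <-> ~Q) -> ~P

~Q = ~T = F
R <-> ~Q = F <-> F = T
~(R <-> ~Q) = ~T = F
~P = ~F = T
~(R <-> ~Q) -> ~P = F -> T = T
So S1 is true.

S2: Formalization: (P -> ((R xor ~Q) xor (R -> P))) & P

~Q = ~T = F
R xor ~Q = F xor F = F
R -> P = F -> F = T
(R xor ~Q) xor (R -> P) = F xor T = T
P -> ((R xor ~Q) xor (R -> P)) = F -> T = T
(P -> ((R xor ~Q) xor (R -> P))) & P = T & F = F
Thus S2 is false.

S3: In symbols: (R -> P) | (~Q -> (P | R))

R -> P = F -> F = T
~Q = ~T = F
P | R = F | F = F
~Q -> (P | R) = F -> F = T
(R -> P) | (~Q -> (P | R)) = T | T = T
So S3 is true.

Count: 2.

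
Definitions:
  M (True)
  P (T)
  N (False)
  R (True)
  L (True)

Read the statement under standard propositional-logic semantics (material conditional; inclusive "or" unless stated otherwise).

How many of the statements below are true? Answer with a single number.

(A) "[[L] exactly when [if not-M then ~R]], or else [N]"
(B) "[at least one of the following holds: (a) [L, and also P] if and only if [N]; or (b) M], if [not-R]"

(A): Formalization: (L ↔ (¬M → ¬R)) ∨ N

¬M = ¬T = F
¬R = ¬T = F
¬M → ¬R = F → F = T
L ↔ (¬M → ¬R) = T ↔ T = T
(L ↔ (¬M → ¬R)) ∨ N = T ∨ F = T
Hence (A) is true.

(B): Formalization: ¬R → (((L ∧ P) ↔ N) ∨ M)

¬R = ¬T = F
L ∧ P = T ∧ T = T
(L ∧ P) ↔ N = T ↔ F = F
((L ∧ P) ↔ N) ∨ M = F ∨ T = T
¬R → (((L ∧ P) ↔ N) ∨ M) = F → T = T
Thus (B) is true.

True statements: 2.

2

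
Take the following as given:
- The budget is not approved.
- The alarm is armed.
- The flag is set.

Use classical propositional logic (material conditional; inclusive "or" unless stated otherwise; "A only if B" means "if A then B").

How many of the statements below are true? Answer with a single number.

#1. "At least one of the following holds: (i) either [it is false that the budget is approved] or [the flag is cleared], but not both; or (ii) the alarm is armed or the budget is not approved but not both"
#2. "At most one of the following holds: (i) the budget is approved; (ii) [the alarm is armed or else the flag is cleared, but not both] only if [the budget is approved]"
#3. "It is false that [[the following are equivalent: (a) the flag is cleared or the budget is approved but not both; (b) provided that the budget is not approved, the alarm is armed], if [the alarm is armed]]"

Let K = "the budget is approved" (F), W = "the flag is set" (T), H = "the alarm is armed" (T).

#1: In symbols: (¬K ⊕ ¬W) ∨ (H ⊕ ¬K)

¬K = ¬F = T
¬W = ¬T = F
¬K ⊕ ¬W = T ⊕ F = T
¬K = ¬F = T
H ⊕ ¬K = T ⊕ T = F
(¬K ⊕ ¬W) ∨ (H ⊕ ¬K) = T ∨ F = T
So #1 is true.

#2: In symbols: K ↑ ((H ⊕ ¬W) → K)

¬W = ¬T = F
H ⊕ ¬W = T ⊕ F = T
(H ⊕ ¬W) → K = T → F = F
K ↑ ((H ⊕ ¬W) → K) = F ↑ F = T
Hence #2 is true.

#3: Parsed as ¬(H → ((¬W ⊕ K) ↔ (¬K → H)))

¬W = ¬T = F
¬W ⊕ K = F ⊕ F = F
¬K = ¬F = T
¬K → H = T → T = T
(¬W ⊕ K) ↔ (¬K → H) = F ↔ T = F
H → ((¬W ⊕ K) ↔ (¬K → H)) = T → F = F
¬(H → ((¬W ⊕ K) ↔ (¬K → H))) = ¬F = T
So #3 is true.

3 of the 3 statements are true.

3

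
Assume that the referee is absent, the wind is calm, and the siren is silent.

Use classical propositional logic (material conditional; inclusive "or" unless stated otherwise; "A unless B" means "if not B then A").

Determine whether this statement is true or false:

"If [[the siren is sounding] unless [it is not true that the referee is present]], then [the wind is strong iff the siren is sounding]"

true

Let R = "the siren is sounding" (F), P = "the referee is present" (F), Q = "the wind is strong" (F).
Formalization: (R | ~P) -> (Q <-> R)

~P = ~F = T
R | ~P = F | T = T
Q <-> R = F <-> F = T
(R | ~P) -> (Q <-> R) = T -> T = T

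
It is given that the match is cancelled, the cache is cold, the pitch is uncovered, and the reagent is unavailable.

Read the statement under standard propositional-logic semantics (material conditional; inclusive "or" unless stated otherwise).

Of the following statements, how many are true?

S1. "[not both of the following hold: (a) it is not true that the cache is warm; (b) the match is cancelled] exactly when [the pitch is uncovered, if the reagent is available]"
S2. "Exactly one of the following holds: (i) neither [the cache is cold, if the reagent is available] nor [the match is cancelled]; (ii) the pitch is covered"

0

Let Q = "the cache is warm" (F), P = "the match is cancelled" (T), S = "the reagent is available" (F), R = "the pitch is covered" (F).

S1: This is (~Q nand P) <-> (S -> ~R).

~Q = ~F = T
~Q nand P = T nand T = F
~R = ~F = T
S -> ~R = F -> T = T
(~Q nand P) <-> (S -> ~R) = F <-> T = F
So S1 is false.

S2: Parsed as ((S -> ~Q) nor P) xor R

~Q = ~F = T
S -> ~Q = F -> T = T
(S -> ~Q) nor P = T nor T = F
((S -> ~Q) nor P) xor R = F xor F = F
Thus S2 is false.

0 of the 2 statements are true (none).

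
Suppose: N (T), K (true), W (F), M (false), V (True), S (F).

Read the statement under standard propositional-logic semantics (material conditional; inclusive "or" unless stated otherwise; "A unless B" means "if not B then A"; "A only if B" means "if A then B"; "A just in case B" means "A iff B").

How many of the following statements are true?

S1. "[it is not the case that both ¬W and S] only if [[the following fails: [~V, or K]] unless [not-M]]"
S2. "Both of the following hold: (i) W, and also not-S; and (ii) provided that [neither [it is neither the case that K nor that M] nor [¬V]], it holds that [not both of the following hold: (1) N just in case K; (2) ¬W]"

1

S1: Formalization: (¬W ↑ S) → (¬(¬V ∨ K) ∨ ¬M)

¬W = ¬F = T
¬W ↑ S = T ↑ F = T
¬V = ¬T = F
¬V ∨ K = F ∨ T = T
¬(¬V ∨ K) = ¬T = F
¬M = ¬F = T
¬(¬V ∨ K) ∨ ¬M = F ∨ T = T
(¬W ↑ S) → (¬(¬V ∨ K) ∨ ¬M) = T → T = T
Thus S1 is true.

S2: Parsed as (W ∧ ¬S) ∧ (((K ↓ M) ↓ ¬V) → ((N ↔ K) ↑ ¬W))

¬S = ¬F = T
W ∧ ¬S = F ∧ T = F
K ↓ M = T ↓ F = F
¬V = ¬T = F
(K ↓ M) ↓ ¬V = F ↓ F = T
N ↔ K = T ↔ T = T
¬W = ¬F = T
(N ↔ K) ↑ ¬W = T ↑ T = F
((K ↓ M) ↓ ¬V) → ((N ↔ K) ↑ ¬W) = T → F = F
(W ∧ ¬S) ∧ (((K ↓ M) ↓ ¬V) → ((N ↔ K) ↑ ¬W)) = F ∧ F = F
Hence S2 is false.

1 of the 2 statements is true (S1).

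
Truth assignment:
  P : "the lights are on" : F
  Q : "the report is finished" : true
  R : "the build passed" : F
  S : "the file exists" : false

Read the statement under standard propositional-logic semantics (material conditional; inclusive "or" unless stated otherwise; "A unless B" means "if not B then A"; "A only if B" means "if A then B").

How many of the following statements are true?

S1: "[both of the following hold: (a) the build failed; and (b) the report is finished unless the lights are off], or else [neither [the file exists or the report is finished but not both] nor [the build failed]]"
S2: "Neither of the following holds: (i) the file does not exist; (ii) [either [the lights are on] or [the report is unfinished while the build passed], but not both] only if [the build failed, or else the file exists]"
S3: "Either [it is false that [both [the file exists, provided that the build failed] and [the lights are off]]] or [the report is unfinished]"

2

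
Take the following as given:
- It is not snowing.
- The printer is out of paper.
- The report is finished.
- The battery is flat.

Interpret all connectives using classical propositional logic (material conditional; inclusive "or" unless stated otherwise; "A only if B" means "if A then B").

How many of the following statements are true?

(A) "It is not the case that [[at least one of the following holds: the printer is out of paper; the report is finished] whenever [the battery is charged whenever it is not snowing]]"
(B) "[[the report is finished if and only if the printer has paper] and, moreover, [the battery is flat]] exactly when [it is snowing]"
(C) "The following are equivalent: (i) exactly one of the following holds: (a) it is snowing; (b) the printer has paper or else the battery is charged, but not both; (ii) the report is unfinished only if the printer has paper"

1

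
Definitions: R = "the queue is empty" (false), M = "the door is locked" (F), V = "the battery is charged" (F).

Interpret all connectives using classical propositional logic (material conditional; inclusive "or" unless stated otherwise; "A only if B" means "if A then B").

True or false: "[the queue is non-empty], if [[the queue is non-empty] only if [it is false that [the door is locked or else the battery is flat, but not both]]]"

True

Formalization: (not R -> not (M xor not V)) -> not R

not R = not False = True
not V = not False = True
M xor not V = False xor True = True
not (M xor not V) = not True = False
not R -> not (M xor not V) = True -> False = False
not R = not False = True
(not R -> not (M xor not V)) -> not R = False -> True = True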